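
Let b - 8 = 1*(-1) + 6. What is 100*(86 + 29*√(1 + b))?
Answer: 8600 + 2900*√14 ≈ 19451.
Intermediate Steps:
b = 13 (b = 8 + (1*(-1) + 6) = 8 + (-1 + 6) = 8 + 5 = 13)
100*(86 + 29*√(1 + b)) = 100*(86 + 29*√(1 + 13)) = 100*(86 + 29*√14) = 8600 + 2900*√14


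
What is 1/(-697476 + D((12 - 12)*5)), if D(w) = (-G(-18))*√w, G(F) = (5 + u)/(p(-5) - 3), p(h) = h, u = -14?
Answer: -1/697476 ≈ -1.4337e-6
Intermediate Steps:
G(F) = 9/8 (G(F) = (5 - 14)/(-5 - 3) = -9/(-8) = -9*(-⅛) = 9/8)
D(w) = -9*√w/8 (D(w) = (-1*9/8)*√w = -9*√w/8)
1/(-697476 + D((12 - 12)*5)) = 1/(-697476 - 9*√5*√(12 - 12)/8) = 1/(-697476 - 9*√(0*5)/8) = 1/(-697476 - 9*√0/8) = 1/(-697476 - 9/8*0) = 1/(-697476 + 0) = 1/(-697476) = -1/697476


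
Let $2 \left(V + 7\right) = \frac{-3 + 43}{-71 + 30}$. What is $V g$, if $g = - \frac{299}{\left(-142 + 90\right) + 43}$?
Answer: $- \frac{91793}{369} \approx -248.76$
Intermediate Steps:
$g = \frac{299}{9}$ ($g = - \frac{299}{-52 + 43} = - \frac{299}{-9} = \left(-299\right) \left(- \frac{1}{9}\right) = \frac{299}{9} \approx 33.222$)
$V = - \frac{307}{41}$ ($V = -7 + \frac{\left(-3 + 43\right) \frac{1}{-71 + 30}}{2} = -7 + \frac{40 \frac{1}{-41}}{2} = -7 + \frac{40 \left(- \frac{1}{41}\right)}{2} = -7 + \frac{1}{2} \left(- \frac{40}{41}\right) = -7 - \frac{20}{41} = - \frac{307}{41} \approx -7.4878$)
$V g = \left(- \frac{307}{41}\right) \frac{299}{9} = - \frac{91793}{369}$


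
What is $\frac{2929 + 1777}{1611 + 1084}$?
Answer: $\frac{4706}{2695} \approx 1.7462$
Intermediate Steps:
$\frac{2929 + 1777}{1611 + 1084} = \frac{4706}{2695}$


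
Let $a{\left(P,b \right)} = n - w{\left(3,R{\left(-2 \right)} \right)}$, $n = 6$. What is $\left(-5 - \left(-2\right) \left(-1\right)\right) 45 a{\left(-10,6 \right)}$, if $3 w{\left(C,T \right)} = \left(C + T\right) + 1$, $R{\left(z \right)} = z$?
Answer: $-1680$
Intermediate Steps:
$w{\left(C,T \right)} = \frac{1}{3} + \frac{C}{3} + \frac{T}{3}$ ($w{\left(C,T \right)} = \frac{\left(C + T\right) + 1}{3} = \frac{1 + C + T}{3} = \frac{1}{3} + \frac{C}{3} + \frac{T}{3}$)
$a{\left(P,b \right)} = \frac{16}{3}$ ($a{\left(P,b \right)} = 6 - \left(\frac{1}{3} + \frac{1}{3} \cdot 3 + \frac{1}{3} \left(-2\right)\right) = 6 - \left(\frac{1}{3} + 1 - \frac{2}{3}\right) = 6 - \frac{2}{3} = \frac{16}{3}$)
$\left(-5 - \left(-2\right) \left(-1\right)\right) 45 a{\left(-10,6 \right)} = \left(-5 - \left(-2\right) \left(-1\right)\right) 45 \cdot \frac{16}{3} = \left(-5 - 2\right) 45 \cdot \frac{16}{3} = \left(-7\right) 45 \cdot \frac{16}{3} = \left(-315\right) \frac{16}{3} = -1680$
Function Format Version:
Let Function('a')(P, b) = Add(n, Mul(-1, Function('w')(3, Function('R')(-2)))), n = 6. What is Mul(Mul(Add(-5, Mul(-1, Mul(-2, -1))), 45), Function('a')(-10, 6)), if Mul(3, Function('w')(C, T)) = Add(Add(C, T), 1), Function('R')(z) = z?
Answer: -1680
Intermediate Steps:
Function('w')(C, T) = Add(Rational(1, 3), Mul(Rational(1, 3), C), Mul(Rational(1, 3), T)) (Function('w')(C, T) = Mul(Rational(1, 3), Add(Add(C, T), 1)) = Mul(Rational(1, 3), Add(1, C, T)) = Add(Rational(1, 3), Mul(Rational(1, 3), C), Mul(Rational(1, 3), T)))
Function('a')(P, b) = Rational(16, 3) (Function('a')(P, b) = Add(6, Mul(-1, Add(Rational(1, 3), Mul(Rational(1, 3), 3), Mul(Rational(1, 3), -2)))) = Add(6, Mul(-1, Add(Rational(1, 3), 1, Rational(-2, 3)))) = Add(6, Mul(-1, Rational(2, 3))) = Add(6, Rational(-2, 3)) = Rational(16, 3))
Mul(Mul(Add(-5, Mul(-1, Mul(-2, -1))), 45), Function('a')(-10, 6)) = Mul(Mul(Add(-5, Mul(-1, Mul(-2, -1))), 45), Rational(16, 3)) = Mul(Mul(Add(-5, Mul(-1, 2)), 45), Rational(16, 3)) = Mul(Mul(Add(-5, -2), 45), Rational(16, 3)) = Mul(Mul(-7, 45), Rational(16, 3)) = Mul(-315, Rational(16, 3)) = -1680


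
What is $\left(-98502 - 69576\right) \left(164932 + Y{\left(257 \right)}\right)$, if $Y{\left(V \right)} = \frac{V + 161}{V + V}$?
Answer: $-27721577382$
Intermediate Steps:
$Y{\left(V \right)} = \frac{161 + V}{2 V}$
$\left(-98502 - 69576\right) \left(164932 + Y{\left(257 \right)}\right) = \left(-98502 - 69576\right) \left(164932 + \frac{161 + 257}{2 \cdot 257}\right) = - 168078 \left(164932 + \frac{1}{2} \cdot \frac{1}{257} \cdot 418\right) = - 168078 \left(164932 + \frac{209}{257}\right) = \left(-168078\right) \frac{42387733}{257} = -27721577382$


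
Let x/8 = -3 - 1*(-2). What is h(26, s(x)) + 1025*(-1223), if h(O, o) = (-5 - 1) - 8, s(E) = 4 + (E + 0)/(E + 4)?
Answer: -1253589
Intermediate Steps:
x = -8 (x = 8*(-3 - 1*(-2)) = 8*(-3 + 2) = 8*(-1) = -8)
s(E) = 4 + E/(4 + E)
h(O, o) = -14 (h(O, o) = -6 - 8 = -14)
h(26, s(x)) + 1025*(-1223) = -14 + 1025*(-1223) = -14 - 1253575 = -1253589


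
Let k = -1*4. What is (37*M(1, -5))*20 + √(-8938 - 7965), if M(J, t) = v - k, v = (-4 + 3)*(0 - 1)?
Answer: 3700 + I*√16903 ≈ 3700.0 + 130.01*I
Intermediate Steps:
k = -4
v = 1 (v = -1*(-1) = 1)
M(J, t) = 5 (M(J, t) = 1 - 1*(-4) = 1 + 4 = 5)
(37*M(1, -5))*20 + √(-8938 - 7965) = (37*5)*20 + √(-8938 - 7965) = 185*20 + √(-16903) = 3700 + I*√16903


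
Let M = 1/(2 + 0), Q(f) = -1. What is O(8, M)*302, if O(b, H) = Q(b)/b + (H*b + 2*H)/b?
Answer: 151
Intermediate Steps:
M = 1/2 ≈ 0.50000
O(b, H) = -1/b + (2*H + H*b)/b (O(b, H) = -1/b + (H*b + 2*H)/b = -1/b + (2*H + H*b)/b)
O(8, M)*302 = ((-1 + 2*(1/2) + (1/2)*8)/8)*302 = ((-1 + 1 + 4)/8)*302 = ((1/8)*4)*302 = (1/2)*302 = 151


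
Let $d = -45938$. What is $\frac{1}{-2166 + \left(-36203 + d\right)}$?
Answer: $- \frac{1}{84307} \approx -1.1861 \cdot 10^{-5}$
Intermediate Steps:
$\frac{1}{-2166 + \left(-36203 + d\right)} = \frac{1}{-2166 - 82141} = \frac{1}{-84307} = - \frac{1}{84307}$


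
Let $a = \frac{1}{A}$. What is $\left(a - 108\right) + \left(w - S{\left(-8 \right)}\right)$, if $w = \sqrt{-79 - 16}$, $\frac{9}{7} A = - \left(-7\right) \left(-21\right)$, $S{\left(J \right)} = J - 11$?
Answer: $- \frac{30530}{343} + i \sqrt{95} \approx -89.009 + 9.7468 i$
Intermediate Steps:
$S{\left(J \right)} = -11 + J$
$A = - \frac{343}{3}$ ($A = \frac{7 \left(- \left(-7\right) \left(-21\right)\right)}{9} = \frac{7 \left(\left(-1\right) 147\right)}{9} = \frac{7}{9} \left(-147\right) = - \frac{343}{3} \approx -114.33$)
$w = i \sqrt{95}$ ($w = \sqrt{-95} = i \sqrt{95} \approx 9.7468 i$)
$a = - \frac{3}{343}$ ($a = \frac{1}{- \frac{343}{3}} = - \frac{3}{343} \approx -0.0087464$)
$\left(a - 108\right) + \left(w - S{\left(-8 \right)}\right) = \left(- \frac{3}{343} - 108\right) + \left(i \sqrt{95} - \left(-11 - 8\right)\right) = - \frac{37047}{343} + \left(i \sqrt{95} - -19\right) = - \frac{37047}{343} + \left(i \sqrt{95} + 19\right) = - \frac{37047}{343} + \left(19 + i \sqrt{95}\right) = - \frac{30530}{343} + i \sqrt{95}$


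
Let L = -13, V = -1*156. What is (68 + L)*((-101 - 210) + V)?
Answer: -25685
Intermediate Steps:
V = -156
(68 + L)*((-101 - 210) + V) = (68 - 13)*((-101 - 210) - 156) = 55*(-311 - 156) = 55*(-467) = -25685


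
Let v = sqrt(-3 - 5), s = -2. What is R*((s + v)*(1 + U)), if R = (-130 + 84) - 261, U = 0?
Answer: 614 - 614*I*sqrt(2) ≈ 614.0 - 868.33*I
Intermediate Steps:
v = 2*I*sqrt(2) (v = sqrt(-8) = 2*I*sqrt(2) ≈ 2.8284*I)
R = -307 (R = -46 - 261 = -307)
R*((s + v)*(1 + U)) = -307*(-2 + 2*I*sqrt(2))*(1 + 0) = -307*(-2 + 2*I*sqrt(2)) = 614 - 614*I*sqrt(2)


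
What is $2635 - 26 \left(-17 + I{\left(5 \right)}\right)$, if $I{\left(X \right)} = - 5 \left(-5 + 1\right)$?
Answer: $2557$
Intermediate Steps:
$I{\left(X \right)} = 20$ ($I{\left(X \right)} = \left(-5\right) \left(-4\right) = 20$)
$2635 - 26 \left(-17 + I{\left(5 \right)}\right) = 2635 - 26 \left(-17 + 20\right) = 2635 - 26 \cdot 3 = 2635 - 78 = 2557$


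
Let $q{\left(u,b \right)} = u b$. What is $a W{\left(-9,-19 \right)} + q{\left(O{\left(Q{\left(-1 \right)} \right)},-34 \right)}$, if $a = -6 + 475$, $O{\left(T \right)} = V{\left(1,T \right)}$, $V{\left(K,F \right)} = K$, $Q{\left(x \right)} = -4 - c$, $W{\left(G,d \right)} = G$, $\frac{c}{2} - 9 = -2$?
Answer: $-4255$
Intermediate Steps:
$c = 14$ ($c = 18 + 2 \left(-2\right) = 18 - 4 = 14$)
$Q{\left(x \right)} = -18$ ($Q{\left(x \right)} = -4 - 14 = -18$)
$O{\left(T \right)} = 1$
$a = 469$
$q{\left(u,b \right)} = b u$
$a W{\left(-9,-19 \right)} + q{\left(O{\left(Q{\left(-1 \right)} \right)},-34 \right)} = 469 \left(-9\right) - 34 = -4221 - 34 = -4255$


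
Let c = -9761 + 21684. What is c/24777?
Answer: 11923/24777 ≈ 0.48121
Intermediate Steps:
c = 11923
c/24777 = 11923/24777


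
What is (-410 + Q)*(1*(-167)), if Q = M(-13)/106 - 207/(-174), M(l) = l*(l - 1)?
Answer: 208984635/3074 ≈ 67985.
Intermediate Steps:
M(l) = l*(-1 + l)
Q = 8935/3074 (Q = -13*(-1 - 13)/106 - 207/(-174) = -13*(-14)*(1/106) - 207*(-1/174) = 182*(1/106) + 69/58 = 91/53 + 69/58 = 8935/3074 ≈ 2.9066)
(-410 + Q)*(1*(-167)) = (-410 + 8935/3074)*(1*(-167)) = -1251405/3074*(-167) = 208984635/3074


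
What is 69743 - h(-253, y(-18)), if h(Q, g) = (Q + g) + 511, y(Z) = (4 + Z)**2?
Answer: 69289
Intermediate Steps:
h(Q, g) = 511 + Q + g
69743 - h(-253, y(-18)) = 69743 - (511 - 253 + (4 - 18)**2) = 69743 - (511 - 253 + (-14)**2) = 69743 - (511 - 253 + 196) = 69743 - 1*454 = 69743 - 454 = 69289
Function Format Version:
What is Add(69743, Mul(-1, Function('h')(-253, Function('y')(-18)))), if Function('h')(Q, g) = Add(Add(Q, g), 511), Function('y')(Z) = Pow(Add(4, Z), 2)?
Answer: 69289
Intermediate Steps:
Function('h')(Q, g) = Add(511, Q, g)
Add(69743, Mul(-1, Function('h')(-253, Function('y')(-18)))) = Add(69743, Mul(-1, Add(511, -253, Pow(Add(4, -18), 2)))) = Add(69743, Mul(-1, Add(511, -253, Pow(-14, 2)))) = Add(69743, Mul(-1, Add(511, -253, 196))) = Add(69743, Mul(-1, 454)) = Add(69743, -454) = 69289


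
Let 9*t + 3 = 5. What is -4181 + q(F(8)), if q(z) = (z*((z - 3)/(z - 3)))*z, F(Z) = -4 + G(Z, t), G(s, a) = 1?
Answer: -4172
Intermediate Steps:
t = 2/9 (t = -⅓ + (⅑)*5 = -⅓ + 5/9 = 2/9 ≈ 0.22222)
F(Z) = -3 (F(Z) = -4 + 1 = -3)
q(z) = z² (q(z) = (z*((-3 + z)/(-3 + z)))*z = (z*1)*z = z*z = z²)
-4181 + q(F(8)) = -4181 + (-3)² = -4181 + 9 = -4172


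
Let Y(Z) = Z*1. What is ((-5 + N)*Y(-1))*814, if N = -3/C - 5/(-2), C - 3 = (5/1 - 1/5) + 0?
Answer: 30525/13 ≈ 2348.1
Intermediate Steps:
Y(Z) = Z
C = 39/5 (C = 3 + ((5/1 - 1/5) + 0) = 3 + ((5*1 - 1*1/5) + 0) = 3 + ((5 - 1/5) + 0) = 3 + (24/5 + 0) = 3 + 24/5 = 39/5 ≈ 7.8000)
N = 55/26 (N = -3/39/5 - 5/(-2) = -3*5/39 - 5*(-1/2) = -5/13 + 5/2 = 55/26 ≈ 2.1154)
((-5 + N)*Y(-1))*814 = ((-5 + 55/26)*(-1))*814 = -75/26*(-1)*814 = (75/26)*814 = 30525/13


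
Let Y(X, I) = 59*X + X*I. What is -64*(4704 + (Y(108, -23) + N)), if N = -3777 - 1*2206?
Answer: -166976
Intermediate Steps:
Y(X, I) = 59*X + I*X
N = -5983 (N = -3777 - 2206 = -5983)
-64*(4704 + (Y(108, -23) + N)) = -64*(4704 + (108*(59 - 23) - 5983)) = -64*(4704 + (108*36 - 5983)) = -64*(4704 + (3888 - 5983)) = -64*(4704 - 2095) = -64*2609 = -166976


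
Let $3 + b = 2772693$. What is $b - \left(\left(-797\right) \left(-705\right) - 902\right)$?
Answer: $2211707$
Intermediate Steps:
$b = 2772690$ ($b = -3 + 2772693 = 2772690$)
$b - \left(\left(-797\right) \left(-705\right) - 902\right) = 2772690 - \left(\left(-797\right) \left(-705\right) - 902\right) = 2772690 - \left(561885 - 902\right) = 2772690 - 560983 = 2211707$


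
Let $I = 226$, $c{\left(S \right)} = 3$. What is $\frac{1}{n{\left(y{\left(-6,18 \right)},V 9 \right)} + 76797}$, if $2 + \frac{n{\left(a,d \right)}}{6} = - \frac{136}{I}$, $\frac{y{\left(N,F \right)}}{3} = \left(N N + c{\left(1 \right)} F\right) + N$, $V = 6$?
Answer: $\frac{113}{8676297} \approx 1.3024 \cdot 10^{-5}$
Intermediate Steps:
$y{\left(N,F \right)} = 3 N + 3 N^{2} + 9 F$ ($y{\left(N,F \right)} = 3 \left(\left(N N + 3 F\right) + N\right) = 3 \left(\left(N^{2} + 3 F\right) + N\right) = 3 \left(N + N^{2} + 3 F\right) = 3 N + 3 N^{2} + 9 F$)
$n{\left(a,d \right)} = - \frac{1764}{113}$ ($n{\left(a,d \right)} = -12 + 6 \left(- \frac{136}{226}\right) = -12 + 6 \left(\left(-136\right) \frac{1}{226}\right) = -12 + 6 \left(- \frac{68}{113}\right) = -12 - \frac{408}{113} = - \frac{1764}{113}$)
$\frac{1}{n{\left(y{\left(-6,18 \right)},V 9 \right)} + 76797} = \frac{1}{- \frac{1764}{113} + 76797} = \frac{1}{\frac{8676297}{113}} = \frac{113}{8676297}$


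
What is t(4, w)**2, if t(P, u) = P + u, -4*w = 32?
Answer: 16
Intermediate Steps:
w = -8 (w = -1/4*32 = -8)
t(4, w)**2 = (4 - 8)**2 = (-4)**2 = 16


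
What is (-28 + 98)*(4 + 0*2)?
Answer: 280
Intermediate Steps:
(-28 + 98)*(4 + 0*2) = 70*(4 + 0) = 70*4 = 280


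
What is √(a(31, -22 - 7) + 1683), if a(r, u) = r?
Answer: √1714 ≈ 41.401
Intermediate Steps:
√(a(31, -22 - 7) + 1683) = √(31 + 1683) = √1714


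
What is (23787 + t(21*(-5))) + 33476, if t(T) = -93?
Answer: 57170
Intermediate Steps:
(23787 + t(21*(-5))) + 33476 = (23787 - 93) + 33476 = 23694 + 33476 = 57170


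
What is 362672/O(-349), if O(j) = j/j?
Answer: 362672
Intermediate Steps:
O(j) = 1
362672/O(-349) = 362672/1 = 362672*1 = 362672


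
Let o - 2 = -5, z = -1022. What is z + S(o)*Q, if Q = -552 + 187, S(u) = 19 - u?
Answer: -9052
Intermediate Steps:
o = -3 (o = 2 - 5 = -3)
Q = -365
z + S(o)*Q = -1022 + (19 - 1*(-3))*(-365) = -1022 + (19 + 3)*(-365) = -1022 + 22*(-365) = -1022 - 8030 = -9052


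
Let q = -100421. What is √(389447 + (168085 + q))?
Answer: √457111 ≈ 676.10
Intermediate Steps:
√(389447 + (168085 + q)) = √(389447 + (168085 - 100421)) = √(389447 + 67664) = √457111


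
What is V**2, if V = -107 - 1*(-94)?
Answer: 169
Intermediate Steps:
V = -13 (V = -107 + 94 = -13)
V**2 = (-13)**2 = 169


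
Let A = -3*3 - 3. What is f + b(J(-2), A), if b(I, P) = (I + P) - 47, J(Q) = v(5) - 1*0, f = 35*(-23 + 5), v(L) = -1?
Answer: -690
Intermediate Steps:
A = -12 (A = -9 - 3 = -12)
f = -630 (f = 35*(-18) = -630)
J(Q) = -1 (J(Q) = -1 - 1*0 = -1 + 0 = -1)
b(I, P) = -47 + I + P
f + b(J(-2), A) = -630 + (-47 - 1 - 12) = -630 - 60 = -690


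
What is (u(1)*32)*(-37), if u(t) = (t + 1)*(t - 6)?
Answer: 11840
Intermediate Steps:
u(t) = (1 + t)*(-6 + t)
(u(1)*32)*(-37) = ((-6 + 1² - 5*1)*32)*(-37) = ((-6 + 1 - 5)*32)*(-37) = -10*32*(-37) = -320*(-37) = 11840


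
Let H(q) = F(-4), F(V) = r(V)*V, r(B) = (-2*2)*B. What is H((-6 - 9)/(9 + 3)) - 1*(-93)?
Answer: 29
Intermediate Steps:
r(B) = -4*B
F(V) = -4*V² (F(V) = (-4*V)*V = -4*V²)
H(q) = -64 (H(q) = -4*(-4)² = -4*16 = -64)
H((-6 - 9)/(9 + 3)) - 1*(-93) = -64 - 1*(-93) = -64 + 93 = 29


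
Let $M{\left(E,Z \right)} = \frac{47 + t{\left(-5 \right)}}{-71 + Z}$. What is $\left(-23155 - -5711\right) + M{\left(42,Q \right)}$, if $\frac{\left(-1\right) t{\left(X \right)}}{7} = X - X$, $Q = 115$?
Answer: $- \frac{767489}{44} \approx -17443.0$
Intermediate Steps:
$t{\left(X \right)} = 0$ ($t{\left(X \right)} = - 7 \left(X - X\right) = \left(-7\right) 0 = 0$)
$M{\left(E,Z \right)} = \frac{47}{-71 + Z}$ ($M{\left(E,Z \right)} = \frac{47 + 0}{-71 + Z} = \frac{47}{-71 + Z}$)
$\left(-23155 - -5711\right) + M{\left(42,Q \right)} = \left(-23155 - -5711\right) + \frac{47}{-71 + 115} = \left(-23155 + 5711\right) + \frac{47}{44} = -17444 + 47 \cdot \frac{1}{44} = -17444 + \frac{47}{44} = - \frac{767489}{44}$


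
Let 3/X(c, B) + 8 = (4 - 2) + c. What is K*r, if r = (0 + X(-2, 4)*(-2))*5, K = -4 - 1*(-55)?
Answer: 765/4 ≈ 191.25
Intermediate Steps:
X(c, B) = 3/(-6 + c) (X(c, B) = 3/(-8 + ((4 - 2) + c)) = 3/(-8 + (2 + c)) = 3/(-6 + c))
K = 51 (K = -4 + 55 = 51)
r = 15/4 (r = (0 + (3/(-6 - 2))*(-2))*5 = (0 + (3/(-8))*(-2))*5 = (0 + (3*(-⅛))*(-2))*5 = (0 - 3/8*(-2))*5 = (0 + ¾)*5 = (¾)*5 = 15/4 ≈ 3.7500)
K*r = 51*(15/4) = 765/4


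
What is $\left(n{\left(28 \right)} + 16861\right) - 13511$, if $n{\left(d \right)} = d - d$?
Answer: $3350$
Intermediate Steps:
$n{\left(d \right)} = 0$
$\left(n{\left(28 \right)} + 16861\right) - 13511 = \left(0 + 16861\right) - 13511 = 16861 - 13511 = 3350$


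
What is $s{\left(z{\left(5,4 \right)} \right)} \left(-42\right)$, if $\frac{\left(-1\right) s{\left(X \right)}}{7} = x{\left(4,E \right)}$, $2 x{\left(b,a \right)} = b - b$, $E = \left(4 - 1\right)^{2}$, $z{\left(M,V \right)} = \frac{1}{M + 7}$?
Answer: $0$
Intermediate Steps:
$z{\left(M,V \right)} = \frac{1}{7 + M}$
$E = 9$ ($E = 3^{2} = 9$)
$x{\left(b,a \right)} = 0$ ($x{\left(b,a \right)} = \frac{b - b}{2} = \frac{1}{2} \cdot 0 = 0$)
$s{\left(X \right)} = 0$ ($s{\left(X \right)} = \left(-7\right) 0 = 0$)
$s{\left(z{\left(5,4 \right)} \right)} \left(-42\right) = 0 \left(-42\right) = 0$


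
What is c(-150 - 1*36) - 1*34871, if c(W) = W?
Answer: -35057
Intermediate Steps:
c(-150 - 1*36) - 1*34871 = (-150 - 1*36) - 1*34871 = (-150 - 36) - 34871 = -186 - 34871 = -35057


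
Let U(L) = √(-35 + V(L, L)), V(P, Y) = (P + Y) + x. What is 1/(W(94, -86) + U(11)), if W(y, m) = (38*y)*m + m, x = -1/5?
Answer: -256065/78683141081 - I*√330/472098846486 ≈ -3.2544e-6 - 3.8479e-11*I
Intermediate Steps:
x = -⅕ (x = -1*⅕ = -⅕ ≈ -0.20000)
W(y, m) = m + 38*m*y (W(y, m) = 38*m*y + m = m + 38*m*y)
V(P, Y) = -⅕ + P + Y (V(P, Y) = (P + Y) - ⅕ = -⅕ + P + Y)
U(L) = √(-176/5 + 2*L) (U(L) = √(-35 + (-⅕ + L + L)) = √(-35 + (-⅕ + 2*L)) = √(-176/5 + 2*L))
1/(W(94, -86) + U(11)) = 1/(-86*(1 + 38*94) + √(-880 + 50*11)/5) = 1/(-86*(1 + 3572) + √(-880 + 550)/5) = 1/(-86*3573 + √(-330)/5) = 1/(-307278 + (I*√330)/5) = 1/(-307278 + I*√330/5)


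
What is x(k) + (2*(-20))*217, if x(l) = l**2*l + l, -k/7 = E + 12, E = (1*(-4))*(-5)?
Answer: -11248328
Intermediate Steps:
E = 20 (E = -4*(-5) = 20)
k = -224 (k = -7*(20 + 12) = -7*32 = -224)
x(l) = l + l**3 (x(l) = l**3 + l = l + l**3)
x(k) + (2*(-20))*217 = (-224 + (-224)**3) + (2*(-20))*217 = (-224 - 11239424) - 40*217 = -11239648 - 8680 = -11248328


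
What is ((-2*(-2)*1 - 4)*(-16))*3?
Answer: 0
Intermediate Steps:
((-2*(-2)*1 - 4)*(-16))*3 = ((4*1 - 4)*(-16))*3 = ((4 - 4)*(-16))*3 = (0*(-16))*3 = 0*3 = 0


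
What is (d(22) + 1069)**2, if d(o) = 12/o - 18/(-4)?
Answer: 558329641/484 ≈ 1.1536e+6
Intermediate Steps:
d(o) = 9/2 + 12/o (d(o) = 12/o - 18*(-1/4) = 12/o + 9/2 = 9/2 + 12/o)
(d(22) + 1069)**2 = ((9/2 + 12/22) + 1069)**2 = ((9/2 + 12*(1/22)) + 1069)**2 = ((9/2 + 6/11) + 1069)**2 = (111/22 + 1069)**2 = (23629/22)**2 = 558329641/484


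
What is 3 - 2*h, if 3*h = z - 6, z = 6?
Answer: 3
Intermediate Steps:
h = 0 (h = (6 - 6)/3 = (⅓)*0 = 0)
3 - 2*h = 3 - 2*0 = 3 + 0 = 3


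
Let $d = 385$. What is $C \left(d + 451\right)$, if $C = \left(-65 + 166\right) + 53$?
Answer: $128744$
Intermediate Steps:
$C = 154$ ($C = 101 + 53 = 154$)
$C \left(d + 451\right) = 154 \left(385 + 451\right) = 154 \cdot 836 = 128744$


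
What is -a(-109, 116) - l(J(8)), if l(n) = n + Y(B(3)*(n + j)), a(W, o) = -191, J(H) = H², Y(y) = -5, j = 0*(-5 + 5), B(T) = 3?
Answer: 132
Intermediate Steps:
j = 0 (j = 0*0 = 0)
l(n) = -5 + n (l(n) = n - 5 = -5 + n)
-a(-109, 116) - l(J(8)) = -1*(-191) - (-5 + 8²) = 191 - (-5 + 64) = 191 - 1*59 = 191 - 59 = 132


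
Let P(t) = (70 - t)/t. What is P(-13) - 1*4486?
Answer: -58401/13 ≈ -4492.4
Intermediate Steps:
P(t) = (70 - t)/t
P(-13) - 1*4486 = (70 - 1*(-13))/(-13) - 1*4486 = -(70 + 13)/13 - 4486 = -1/13*83 - 4486 = -83/13 - 4486 = -58401/13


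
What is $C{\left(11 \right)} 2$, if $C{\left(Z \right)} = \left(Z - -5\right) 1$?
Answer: $32$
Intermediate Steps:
$C{\left(Z \right)} = 5 + Z$ ($C{\left(Z \right)} = \left(Z + 5\right) 1 = \left(5 + Z\right) 1 = 5 + Z$)
$C{\left(11 \right)} 2 = \left(5 + 11\right) 2 = 16 \cdot 2 = 32$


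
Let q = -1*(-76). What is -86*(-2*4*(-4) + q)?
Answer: -9288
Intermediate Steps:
q = 76
-86*(-2*4*(-4) + q) = -86*(-2*4*(-4) + 76) = -86*(-8*(-4) + 76) = -86*(32 + 76) = -86*108 = -9288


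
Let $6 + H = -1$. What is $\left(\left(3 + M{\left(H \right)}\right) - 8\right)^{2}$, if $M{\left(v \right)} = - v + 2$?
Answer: $16$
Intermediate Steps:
$H = -7$ ($H = -6 - 1 = -7$)
$M{\left(v \right)} = 2 - v$
$\left(\left(3 + M{\left(H \right)}\right) - 8\right)^{2} = \left(\left(3 + \left(2 - -7\right)\right) - 8\right)^{2} = \left(\left(3 + \left(2 + 7\right)\right) - 8\right)^{2} = \left(\left(3 + 9\right) - 8\right)^{2} = \left(12 - 8\right)^{2} = 4^{2} = 16$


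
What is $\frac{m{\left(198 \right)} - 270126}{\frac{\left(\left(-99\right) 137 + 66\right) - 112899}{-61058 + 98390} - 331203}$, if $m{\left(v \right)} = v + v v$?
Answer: $\frac{119630394}{171730511} \approx 0.69662$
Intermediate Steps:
$m{\left(v \right)} = v + v^{2}$
$\frac{m{\left(198 \right)} - 270126}{\frac{\left(\left(-99\right) 137 + 66\right) - 112899}{-61058 + 98390} - 331203} = \frac{198 \left(1 + 198\right) - 270126}{\frac{\left(\left(-99\right) 137 + 66\right) - 112899}{-61058 + 98390} - 331203} = \frac{198 \cdot 199 - 270126}{\frac{\left(-13563 + 66\right) - 112899}{37332} - 331203} = \frac{39402 - 270126}{\left(-13497 - 112899\right) \frac{1}{37332} - 331203} = - \frac{230724}{\left(-126396\right) \frac{1}{37332} - 331203} = - \frac{230724}{- \frac{3511}{1037} - 331203} = - \frac{230724}{- \frac{343461022}{1037}} = \left(-230724\right) \left(- \frac{1037}{343461022}\right) = \frac{119630394}{171730511}$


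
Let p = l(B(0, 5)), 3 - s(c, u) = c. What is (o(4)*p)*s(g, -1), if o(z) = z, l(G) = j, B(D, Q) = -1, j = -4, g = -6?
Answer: -144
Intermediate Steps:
l(G) = -4
s(c, u) = 3 - c
p = -4
(o(4)*p)*s(g, -1) = (4*(-4))*(3 - 1*(-6)) = -16*(3 + 6) = -16*9 = -144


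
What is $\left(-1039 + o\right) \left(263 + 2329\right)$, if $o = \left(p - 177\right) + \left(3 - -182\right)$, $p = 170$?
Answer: $-2231712$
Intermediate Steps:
$o = 178$ ($o = \left(170 - 177\right) + \left(3 - -182\right) = -7 + \left(3 + 182\right) = -7 + 185 = 178$)
$\left(-1039 + o\right) \left(263 + 2329\right) = \left(-1039 + 178\right) \left(263 + 2329\right) = \left(-861\right) 2592 = -2231712$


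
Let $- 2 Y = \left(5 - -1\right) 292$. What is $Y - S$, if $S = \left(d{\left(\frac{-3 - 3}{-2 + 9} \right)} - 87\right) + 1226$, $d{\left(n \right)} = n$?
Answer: $- \frac{14099}{7} \approx -2014.1$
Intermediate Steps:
$S = \frac{7967}{7}$ ($S = \left(\frac{-3 - 3}{-2 + 9} - 87\right) + 1226 = \left(- \frac{6}{7} - 87\right) + 1226 = - \frac{615}{7} + 1226 = \frac{7967}{7} \approx 1138.1$)
$Y = -876$ ($Y = - \frac{\left(5 - -1\right) 292}{2} = - \frac{\left(5 + 1\right) 292}{2} = - \frac{6 \cdot 292}{2} = \left(- \frac{1}{2}\right) 1752 = -876$)
$Y - S = -876 - \frac{7967}{7} = - \frac{14099}{7}$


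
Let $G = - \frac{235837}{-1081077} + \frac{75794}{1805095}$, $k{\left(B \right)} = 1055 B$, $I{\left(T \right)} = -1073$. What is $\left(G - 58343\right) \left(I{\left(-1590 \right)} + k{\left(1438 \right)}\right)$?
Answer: $- \frac{57534233028533093273888}{650482229105} \approx -8.8449 \cdot 10^{10}$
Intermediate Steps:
$G = \frac{507647339653}{1951446687315}$ ($G = \left(-235837\right) \left(- \frac{1}{1081077}\right) + 75794 \cdot \frac{1}{1805095} = \frac{235837}{1081077} + \frac{75794}{1805095} = \frac{507647339653}{1951446687315} \approx 0.26014$)
$\left(G - 58343\right) \left(I{\left(-1590 \right)} + k{\left(1438 \right)}\right) = \left(\frac{507647339653}{1951446687315} - 58343\right) \left(-1073 + 1055 \cdot 1438\right) = - \frac{113852746430679392 \left(-1073 + 1517090\right)}{1951446687315} = \left(- \frac{113852746430679392}{1951446687315}\right) 1516017 = - \frac{57534233028533093273888}{650482229105}$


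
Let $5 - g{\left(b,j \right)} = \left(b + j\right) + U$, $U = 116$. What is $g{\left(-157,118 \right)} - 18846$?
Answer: $-18918$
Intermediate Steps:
$g{\left(b,j \right)} = -111 - b - j$ ($g{\left(b,j \right)} = 5 - \left(\left(b + j\right) + 116\right) = 5 - \left(116 + b + j\right) = -111 - b - j$)
$g{\left(-157,118 \right)} - 18846 = \left(-111 - -157 - 118\right) - 18846 = \left(-111 + 157 - 118\right) - 18846 = -72 - 18846 = -18918$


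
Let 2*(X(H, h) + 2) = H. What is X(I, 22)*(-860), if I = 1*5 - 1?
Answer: 0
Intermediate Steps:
I = 4 (I = 5 - 1 = 4)
X(H, h) = -2 + H/2
X(I, 22)*(-860) = (-2 + (½)*4)*(-860) = (-2 + 2)*(-860) = 0*(-860) = 0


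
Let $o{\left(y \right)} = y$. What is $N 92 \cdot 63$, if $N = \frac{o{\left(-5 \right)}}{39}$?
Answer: $- \frac{9660}{13} \approx -743.08$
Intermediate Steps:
$N = - \frac{5}{39} \approx -0.12821$
$N 92 \cdot 63 = \left(- \frac{5}{39}\right) 92 \cdot 63 = \left(- \frac{460}{39}\right) 63 = - \frac{9660}{13}$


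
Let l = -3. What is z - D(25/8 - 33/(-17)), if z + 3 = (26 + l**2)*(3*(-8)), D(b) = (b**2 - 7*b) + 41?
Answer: -16169257/18496 ≈ -874.20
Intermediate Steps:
D(b) = 41 + b**2 - 7*b
z = -843 (z = -3 + (26 + (-3)**2)*(3*(-8)) = -3 + (26 + 9)*(-24) = -3 + 35*(-24) = -3 - 840 = -843)
z - D(25/8 - 33/(-17)) = -843 - (41 + (25/8 - 33/(-17))**2 - 7*(25/8 - 33/(-17))) = -843 - (41 + (25*(1/8) - 33*(-1/17))**2 - 7*(25*(1/8) - 33*(-1/17))) = -843 - (41 + (25/8 + 33/17)**2 - 7*(25/8 + 33/17)) = -843 - (41 + (689/136)**2 - 7*689/136) = -843 - (41 + 474721/18496 - 4823/136) = -843 - 1*577129/18496 = -843 - 577129/18496 = -16169257/18496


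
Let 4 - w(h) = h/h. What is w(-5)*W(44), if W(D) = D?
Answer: 132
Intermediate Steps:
w(h) = 3 (w(h) = 4 - h/h = 4 - 1*1 = 4 - 1 = 3)
w(-5)*W(44) = 3*44 = 132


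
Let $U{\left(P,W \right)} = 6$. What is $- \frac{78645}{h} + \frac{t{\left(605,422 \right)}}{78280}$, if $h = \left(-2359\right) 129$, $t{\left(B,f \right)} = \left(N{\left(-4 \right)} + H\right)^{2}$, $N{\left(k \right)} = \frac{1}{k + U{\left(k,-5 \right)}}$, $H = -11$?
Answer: $\frac{1179024931}{4537421920} \approx 0.25984$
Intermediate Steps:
$N{\left(k \right)} = \frac{1}{6 + k}$ ($N{\left(k \right)} = \frac{1}{k + 6} = \frac{1}{6 + k}$)
$t{\left(B,f \right)} = \frac{441}{4}$ ($t{\left(B,f \right)} = \left(\frac{1}{6 - 4} - 11\right)^{2} = \left(\frac{1}{2} - 11\right)^{2} = \left(- \frac{21}{2}\right)^{2} = \frac{441}{4}$)
$h = -304311$
$- \frac{78645}{h} + \frac{t{\left(605,422 \right)}}{78280} = - \frac{78645}{-304311} + \frac{441}{4 \cdot 78280} = \left(-78645\right) \left(- \frac{1}{304311}\right) + \frac{441}{4} \cdot \frac{1}{78280} = \frac{3745}{14491} + \frac{441}{313120} = \frac{1179024931}{4537421920}$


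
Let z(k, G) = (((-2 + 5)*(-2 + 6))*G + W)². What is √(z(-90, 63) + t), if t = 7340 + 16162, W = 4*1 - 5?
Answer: √593527 ≈ 770.41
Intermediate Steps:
W = -1 (W = 4 - 5 = -1)
z(k, G) = (-1 + 12*G)² (z(k, G) = (((-2 + 5)*(-2 + 6))*G - 1)² = ((3*4)*G - 1)² = (12*G - 1)² = (-1 + 12*G)²)
t = 23502
√(z(-90, 63) + t) = √((-1 + 12*63)² + 23502) = √((-1 + 756)² + 23502) = √(755² + 23502) = √(570025 + 23502) = √593527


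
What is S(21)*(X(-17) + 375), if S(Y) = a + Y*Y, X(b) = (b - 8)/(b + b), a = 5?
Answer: 2848825/17 ≈ 1.6758e+5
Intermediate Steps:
X(b) = (-8 + b)/(2*b) (X(b) = (-8 + b)/((2*b)) = (-8 + b)*(1/(2*b)) = (-8 + b)/(2*b))
S(Y) = 5 + Y² (S(Y) = 5 + Y*Y = 5 + Y²)
S(21)*(X(-17) + 375) = (5 + 21²)*((½)*(-8 - 17)/(-17) + 375) = (5 + 441)*((½)*(-1/17)*(-25) + 375) = 446*(25/34 + 375) = 446*(12775/34) = 2848825/17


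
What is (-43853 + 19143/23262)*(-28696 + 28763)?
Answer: -22781995327/7754 ≈ -2.9381e+6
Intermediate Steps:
(-43853 + 19143/23262)*(-28696 + 28763) = (-43853 + 19143*(1/23262))*67 = (-43853 + 6381/7754)*67 = -340029781/7754*67 = -22781995327/7754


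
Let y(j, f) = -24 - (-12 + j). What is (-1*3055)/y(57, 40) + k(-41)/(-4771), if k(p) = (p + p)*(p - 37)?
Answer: 1087237/25323 ≈ 42.935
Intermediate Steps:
y(j, f) = -12 - j (y(j, f) = -24 + (12 - j) = -12 - j)
k(p) = 2*p*(-37 + p) (k(p) = (2*p)*(-37 + p) = 2*p*(-37 + p))
(-1*3055)/y(57, 40) + k(-41)/(-4771) = (-1*3055)/(-12 - 1*57) + (2*(-41)*(-37 - 41))/(-4771) = -3055/(-12 - 57) + (2*(-41)*(-78))*(-1/4771) = -3055/(-69) + 6396*(-1/4771) = -3055*(-1/69) - 492/367 = 3055/69 - 492/367 = 1087237/25323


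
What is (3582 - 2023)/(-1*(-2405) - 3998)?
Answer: -1559/1593 ≈ -0.97866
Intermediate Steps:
(3582 - 2023)/(-1*(-2405) - 3998) = 1559/(2405 - 3998) = 1559/(-1593) = 1559*(-1/1593) = -1559/1593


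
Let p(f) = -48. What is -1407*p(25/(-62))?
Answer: 67536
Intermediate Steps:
-1407*p(25/(-62)) = -1407*(-48) = 67536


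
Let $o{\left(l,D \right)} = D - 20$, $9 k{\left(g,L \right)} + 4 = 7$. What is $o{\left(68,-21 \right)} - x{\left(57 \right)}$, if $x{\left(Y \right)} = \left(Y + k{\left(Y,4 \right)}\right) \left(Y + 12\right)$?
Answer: $-3997$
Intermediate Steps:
$k{\left(g,L \right)} = \frac{1}{3}$ ($k{\left(g,L \right)} = - \frac{4}{9} + \frac{1}{9} \cdot 7 = - \frac{4}{9} + \frac{7}{9} = \frac{1}{3}$)
$o{\left(l,D \right)} = -20 + D$ ($o{\left(l,D \right)} = D - 20 = -20 + D$)
$x{\left(Y \right)} = \left(12 + Y\right) \left(\frac{1}{3} + Y\right)$ ($x{\left(Y \right)} = \left(Y + \frac{1}{3}\right) \left(Y + 12\right) = \left(\frac{1}{3} + Y\right) \left(12 + Y\right) = \left(12 + Y\right) \left(\frac{1}{3} + Y\right)$)
$o{\left(68,-21 \right)} - x{\left(57 \right)} = \left(-20 - 21\right) - \left(4 + 57^{2} + \frac{37}{3} \cdot 57\right) = -41 - \left(4 + 3249 + 703\right) = -41 - 3956 = -3997$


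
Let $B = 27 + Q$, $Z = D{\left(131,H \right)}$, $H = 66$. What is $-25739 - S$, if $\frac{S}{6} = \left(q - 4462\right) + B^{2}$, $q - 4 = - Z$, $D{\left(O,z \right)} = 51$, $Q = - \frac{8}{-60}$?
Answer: $- \frac{232673}{75} \approx -3102.3$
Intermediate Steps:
$Q = \frac{2}{15}$ ($Q = \left(-8\right) \left(- \frac{1}{60}\right) = \frac{2}{15} \approx 0.13333$)
$Z = 51$
$B = \frac{407}{15}$ ($B = 27 + \frac{2}{15} = \frac{407}{15} \approx 27.133$)
$q = -47$ ($q = 4 - 51 = -47$)
$S = - \frac{1697752}{75}$ ($S = 6 \left(\left(-47 - 4462\right) + \left(\frac{407}{15}\right)^{2}\right) = 6 \left(-4509 + \frac{165649}{225}\right) = 6 \left(- \frac{848876}{225}\right) = - \frac{1697752}{75} \approx -22637.0$)
$-25739 - S = -25739 - - \frac{1697752}{75} = -25739 + \frac{1697752}{75} = - \frac{232673}{75}$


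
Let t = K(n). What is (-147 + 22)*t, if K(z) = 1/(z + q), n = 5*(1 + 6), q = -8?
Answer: -125/27 ≈ -4.6296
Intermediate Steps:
n = 35 (n = 5*7 = 35)
K(z) = 1/(-8 + z) (K(z) = 1/(z - 8) = 1/(-8 + z))
t = 1/27 (t = 1/(-8 + 35) = 1/27 ≈ 0.037037)
(-147 + 22)*t = (-147 + 22)*(1/27) = -125*1/27 = -125/27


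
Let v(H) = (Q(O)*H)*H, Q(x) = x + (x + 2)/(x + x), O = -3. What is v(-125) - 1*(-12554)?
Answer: -190301/6 ≈ -31717.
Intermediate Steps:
Q(x) = x + (2 + x)/(2*x) (Q(x) = x + (2 + x)/((2*x)) = x + (2 + x)*(1/(2*x)) = x + (2 + x)/(2*x))
v(H) = -17*H²/6 (v(H) = ((½ - 3 + 1/(-3))*H)*H = ((½ - 3 - ⅓)*H)*H = (-17*H/6)*H = -17*H²/6)
v(-125) - 1*(-12554) = -17/6*(-125)² - 1*(-12554) = -17/6*15625 + 12554 = -265625/6 + 12554 = -190301/6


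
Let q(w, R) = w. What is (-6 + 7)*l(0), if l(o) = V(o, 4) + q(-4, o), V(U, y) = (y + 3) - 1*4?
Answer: -1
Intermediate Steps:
V(U, y) = -1 + y (V(U, y) = (3 + y) - 4 = -1 + y)
l(o) = -1 (l(o) = (-1 + 4) - 4 = 3 - 4 = -1)
(-6 + 7)*l(0) = (-6 + 7)*(-1) = 1*(-1) = -1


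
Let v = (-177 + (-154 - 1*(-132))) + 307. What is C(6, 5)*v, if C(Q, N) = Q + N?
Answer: 1188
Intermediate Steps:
C(Q, N) = N + Q
v = 108 (v = (-177 + (-154 + 132)) + 307 = (-177 - 22) + 307 = -199 + 307 = 108)
C(6, 5)*v = (5 + 6)*108 = 11*108 = 1188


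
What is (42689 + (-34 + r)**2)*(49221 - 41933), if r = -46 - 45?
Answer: 424992432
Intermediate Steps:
r = -91
(42689 + (-34 + r)**2)*(49221 - 41933) = (42689 + (-34 - 91)**2)*(49221 - 41933) = (42689 + (-125)**2)*7288 = (42689 + 15625)*7288 = 58314*7288 = 424992432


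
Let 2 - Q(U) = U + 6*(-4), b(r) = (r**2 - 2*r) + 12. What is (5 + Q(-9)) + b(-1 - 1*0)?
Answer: 55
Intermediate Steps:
b(r) = 12 + r**2 - 2*r
Q(U) = 26 - U (Q(U) = 2 - (U + 6*(-4)) = 2 - (U - 24) = 2 - (-24 + U) = 2 + (24 - U) = 26 - U)
(5 + Q(-9)) + b(-1 - 1*0) = (5 + (26 - 1*(-9))) + (12 + (-1 - 1*0)**2 - 2*(-1 - 1*0)) = (5 + (26 + 9)) + (12 + (-1 + 0)**2 - 2*(-1 + 0)) = (5 + 35) + (12 + (-1)**2 - 2*(-1)) = 40 + (12 + 1 + 2) = 40 + 15 = 55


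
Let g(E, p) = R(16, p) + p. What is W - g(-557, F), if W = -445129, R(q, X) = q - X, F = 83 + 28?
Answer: -445145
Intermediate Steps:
F = 111
g(E, p) = 16 (g(E, p) = (16 - p) + p = 16)
W - g(-557, F) = -445129 - 1*16 = -445129 - 16 = -445145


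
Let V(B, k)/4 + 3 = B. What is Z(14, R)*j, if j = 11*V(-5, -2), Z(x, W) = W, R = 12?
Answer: -4224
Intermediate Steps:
V(B, k) = -12 + 4*B
j = -352 (j = 11*(-12 + 4*(-5)) = 11*(-12 - 20) = 11*(-32) = -352)
Z(14, R)*j = 12*(-352) = -4224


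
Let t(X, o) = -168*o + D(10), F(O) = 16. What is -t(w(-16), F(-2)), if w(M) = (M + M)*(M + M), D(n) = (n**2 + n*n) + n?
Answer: 2478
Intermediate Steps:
D(n) = n + 2*n**2 (D(n) = (n**2 + n**2) + n = 2*n**2 + n = n + 2*n**2)
w(M) = 4*M**2 (w(M) = (2*M)*(2*M) = 4*M**2)
t(X, o) = 210 - 168*o (t(X, o) = -168*o + 10*(1 + 2*10) = -168*o + 10*(1 + 20) = -168*o + 10*21 = -168*o + 210 = 210 - 168*o)
-t(w(-16), F(-2)) = -(210 - 168*16) = -(210 - 2688) = -1*(-2478) = 2478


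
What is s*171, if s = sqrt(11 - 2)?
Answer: 513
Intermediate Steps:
s = 3 (s = sqrt(9) = 3)
s*171 = 3*171 = 513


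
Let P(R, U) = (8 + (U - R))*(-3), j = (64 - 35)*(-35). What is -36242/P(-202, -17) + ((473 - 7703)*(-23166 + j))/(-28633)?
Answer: -100188059584/16578507 ≈ -6043.3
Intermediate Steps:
j = -1015 (j = 29*(-35) = -1015)
P(R, U) = -24 - 3*U + 3*R (P(R, U) = (8 + U - R)*(-3) = -24 - 3*U + 3*R)
-36242/P(-202, -17) + ((473 - 7703)*(-23166 + j))/(-28633) = -36242/(-24 - 3*(-17) + 3*(-202)) + ((473 - 7703)*(-23166 - 1015))/(-28633) = -36242/(-24 + 51 - 606) - 7230*(-24181)*(-1/28633) = -36242/(-579) + 174828630*(-1/28633) = -36242*(-1/579) - 174828630/28633 = 36242/579 - 174828630/28633 = -100188059584/16578507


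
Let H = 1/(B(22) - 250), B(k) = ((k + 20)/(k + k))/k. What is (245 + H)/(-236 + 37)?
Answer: -29639371/24074821 ≈ -1.2311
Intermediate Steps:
B(k) = (20 + k)/(2*k**2) (B(k) = ((20 + k)/((2*k)))/k = ((20 + k)*(1/(2*k)))/k = ((20 + k)/(2*k))/k = (20 + k)/(2*k**2))
H = -484/120979 (H = 1/((1/2)*(20 + 22)/22**2 - 250) = 1/((1/2)*(1/484)*42 - 250) = 1/(21/484 - 250) = 1/(-120979/484) = -484/120979 ≈ -0.0040007)
(245 + H)/(-236 + 37) = (245 - 484/120979)/(-236 + 37) = (29639371/120979)/(-199) = (29639371/120979)*(-1/199) = -29639371/24074821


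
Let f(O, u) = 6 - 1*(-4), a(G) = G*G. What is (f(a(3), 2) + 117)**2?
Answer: 16129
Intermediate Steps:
a(G) = G**2
f(O, u) = 10 (f(O, u) = 6 + 4 = 10)
(f(a(3), 2) + 117)**2 = (10 + 117)**2 = 127**2 = 16129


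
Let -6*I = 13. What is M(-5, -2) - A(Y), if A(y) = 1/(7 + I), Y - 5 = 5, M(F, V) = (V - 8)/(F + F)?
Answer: 23/29 ≈ 0.79310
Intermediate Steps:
I = -13/6 (I = -⅙*13 = -13/6 ≈ -2.1667)
M(F, V) = (-8 + V)/(2*F) (M(F, V) = (-8 + V)/((2*F)) = (-8 + V)*(1/(2*F)) = (-8 + V)/(2*F))
Y = 10 (Y = 5 + 5 = 10)
A(y) = 6/29 (A(y) = 1/(7 - 13/6) = 1/(29/6) = 6/29)
M(-5, -2) - A(Y) = (½)*(-8 - 2)/(-5) - 1*6/29 = (½)*(-⅕)*(-10) - 6/29 = 1 - 6/29 = 23/29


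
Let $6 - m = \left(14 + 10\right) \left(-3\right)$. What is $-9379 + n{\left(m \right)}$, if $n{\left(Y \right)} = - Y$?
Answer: $-9457$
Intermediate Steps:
$m = 78$ ($m = 6 - \left(14 + 10\right) \left(-3\right) = 6 - 24 \left(-3\right) = 6 - -72 = 6 + 72 = 78$)
$-9379 + n{\left(m \right)} = -9379 - 78 = -9457$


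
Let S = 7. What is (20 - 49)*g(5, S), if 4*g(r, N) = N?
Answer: -203/4 ≈ -50.750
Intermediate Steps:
g(r, N) = N/4
(20 - 49)*g(5, S) = (20 - 49)*((¼)*7) = -29*7/4 = -203/4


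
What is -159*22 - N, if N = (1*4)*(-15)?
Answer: -3438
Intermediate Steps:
N = -60 (N = 4*(-15) = -60)
-159*22 - N = -159*22 - 1*(-60) = -3498 + 60 = -3438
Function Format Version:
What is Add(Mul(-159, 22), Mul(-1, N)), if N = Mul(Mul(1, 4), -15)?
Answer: -3438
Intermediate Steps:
N = -60 (N = Mul(4, -15) = -60)
Add(Mul(-159, 22), Mul(-1, N)) = Add(Mul(-159, 22), Mul(-1, -60)) = Add(-3498, 60) = -3438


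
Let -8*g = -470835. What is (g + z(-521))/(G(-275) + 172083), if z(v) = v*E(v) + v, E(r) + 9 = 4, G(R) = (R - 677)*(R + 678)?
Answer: -487507/1692584 ≈ -0.28803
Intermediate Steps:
G(R) = (-677 + R)*(678 + R)
E(r) = -5 (E(r) = -9 + 4 = -5)
g = 470835/8 (g = -⅛*(-470835) = 470835/8 ≈ 58854.)
z(v) = -4*v (z(v) = v*(-5) + v = -5*v + v = -4*v)
(g + z(-521))/(G(-275) + 172083) = (470835/8 - 4*(-521))/((-459006 - 275 + (-275)²) + 172083) = (470835/8 + 2084)/((-459006 - 275 + 75625) + 172083) = 487507/(8*(-383656 + 172083)) = (487507/8)/(-211573) = (487507/8)*(-1/211573) = -487507/1692584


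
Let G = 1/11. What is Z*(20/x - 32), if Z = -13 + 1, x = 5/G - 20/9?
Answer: 36048/95 ≈ 379.45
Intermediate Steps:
G = 1/11 ≈ 0.090909
x = 475/9 (x = 5/(1/11) - 20/9 = 5*11 - 20*1/9 = 55 - 20/9 = 475/9 ≈ 52.778)
Z = -12
Z*(20/x - 32) = -12*(20/(475/9) - 32) = -12*(20*(9/475) - 32) = -12*(36/95 - 32) = -12*(-3004/95) = 36048/95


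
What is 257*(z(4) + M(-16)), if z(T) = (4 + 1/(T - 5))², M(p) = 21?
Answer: 7710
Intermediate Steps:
z(T) = (4 + 1/(-5 + T))²
257*(z(4) + M(-16)) = 257*((-19 + 4*4)²/(-5 + 4)² + 21) = 257*((-19 + 16)²/(-1)² + 21) = 257*((-3)²*1 + 21) = 257*(9*1 + 21) = 257*(9 + 21) = 257*30 = 7710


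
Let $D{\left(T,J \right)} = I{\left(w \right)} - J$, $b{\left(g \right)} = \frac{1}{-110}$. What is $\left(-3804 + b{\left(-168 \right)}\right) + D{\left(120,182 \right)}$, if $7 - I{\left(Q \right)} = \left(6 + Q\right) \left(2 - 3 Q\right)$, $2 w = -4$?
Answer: $- \frac{441211}{110} \approx -4011.0$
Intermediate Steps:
$w = -2$ ($w = \frac{1}{2} \left(-4\right) = -2$)
$b{\left(g \right)} = - \frac{1}{110}$
$I{\left(Q \right)} = 7 - \left(2 - 3 Q\right) \left(6 + Q\right)$ ($I{\left(Q \right)} = 7 - \left(6 + Q\right) \left(2 - 3 Q\right) = 7 - \left(2 - 3 Q\right) \left(6 + Q\right)$)
$D{\left(T,J \right)} = -25 - J$ ($D{\left(T,J \right)} = \left(-5 + 3 \left(-2\right)^{2} + 16 \left(-2\right)\right) - J = \left(-5 + 3 \cdot 4 - 32\right) - J = \left(-5 + 12 - 32\right) - J = -25 - J$)
$\left(-3804 + b{\left(-168 \right)}\right) + D{\left(120,182 \right)} = \left(-3804 - \frac{1}{110}\right) - 207 = - \frac{418441}{110} - 207 = - \frac{441211}{110}$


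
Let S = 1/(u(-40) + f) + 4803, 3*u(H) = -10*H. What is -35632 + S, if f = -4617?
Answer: -414680882/13451 ≈ -30829.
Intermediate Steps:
u(H) = -10*H/3 (u(H) = (-10*H)/3 = -10*H/3)
S = 64605150/13451 (S = 1/(-10/3*(-40) - 4617) + 4803 = 1/(400/3 - 4617) + 4803 = 1/(-13451/3) + 4803 = -3/13451 + 4803 = 64605150/13451 ≈ 4803.0)
-35632 + S = -35632 + 64605150/13451 = -414680882/13451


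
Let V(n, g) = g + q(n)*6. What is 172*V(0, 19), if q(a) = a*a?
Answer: 3268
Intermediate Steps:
q(a) = a²
V(n, g) = g + 6*n² (V(n, g) = g + n²*6 = g + 6*n²)
172*V(0, 19) = 172*(19 + 6*0²) = 172*(19 + 6*0) = 172*(19 + 0) = 172*19 = 3268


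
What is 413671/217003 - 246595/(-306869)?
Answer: 180454660884/66591493607 ≈ 2.7099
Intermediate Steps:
413671/217003 - 246595/(-306869) = 413671*(1/217003) - 246595*(-1/306869) = 413671/217003 + 246595/306869 = 180454660884/66591493607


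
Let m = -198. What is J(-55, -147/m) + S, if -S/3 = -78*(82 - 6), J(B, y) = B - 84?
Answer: 17645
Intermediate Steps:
J(B, y) = -84 + B
S = 17784 (S = -(-234)*(82 - 6) = -(-234)*76 = -3*(-5928) = 17784)
J(-55, -147/m) + S = (-84 - 55) + 17784 = -139 + 17784 = 17645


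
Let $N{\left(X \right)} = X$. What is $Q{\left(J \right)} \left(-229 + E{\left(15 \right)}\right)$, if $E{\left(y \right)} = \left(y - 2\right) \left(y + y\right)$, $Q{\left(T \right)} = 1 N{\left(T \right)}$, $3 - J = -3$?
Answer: $966$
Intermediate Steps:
$J = 6$ ($J = 3 - -3 = 3 + 3 = 6$)
$Q{\left(T \right)} = T$ ($Q{\left(T \right)} = 1 T = T$)
$E{\left(y \right)} = 2 y \left(-2 + y\right)$ ($E{\left(y \right)} = \left(-2 + y\right) 2 y = 2 y \left(-2 + y\right)$)
$Q{\left(J \right)} \left(-229 + E{\left(15 \right)}\right) = 6 \left(-229 + 2 \cdot 15 \left(-2 + 15\right)\right) = 6 \left(-229 + 2 \cdot 15 \cdot 13\right) = 6 \left(-229 + 390\right) = 6 \cdot 161 = 966$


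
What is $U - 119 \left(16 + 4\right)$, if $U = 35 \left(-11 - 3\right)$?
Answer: $-2870$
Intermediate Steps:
$U = -490$ ($U = 35 \left(-14\right) = -490$)
$U - 119 \left(16 + 4\right) = -490 - 119 \left(16 + 4\right) = -490 - 2380 = -2870$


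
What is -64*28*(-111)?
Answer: 198912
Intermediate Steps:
-64*28*(-111) = -1792*(-111) = 198912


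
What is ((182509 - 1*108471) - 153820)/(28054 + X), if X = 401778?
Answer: -39891/214916 ≈ -0.18561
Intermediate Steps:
((182509 - 1*108471) - 153820)/(28054 + X) = ((182509 - 1*108471) - 153820)/(28054 + 401778) = ((182509 - 108471) - 153820)/429832 = (74038 - 153820)*(1/429832) = -79782*1/429832 = -39891/214916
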